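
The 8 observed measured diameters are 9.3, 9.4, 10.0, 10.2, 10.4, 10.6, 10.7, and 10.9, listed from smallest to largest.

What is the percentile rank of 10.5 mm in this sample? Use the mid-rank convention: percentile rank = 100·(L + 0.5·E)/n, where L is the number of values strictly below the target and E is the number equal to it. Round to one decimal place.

62.5

Count below 10.5: L = 5; count equal: E = 0; n = 8.
Percentile rank = 100·(5 + 0.5·0)/8 = 100·5/8 = 62.5.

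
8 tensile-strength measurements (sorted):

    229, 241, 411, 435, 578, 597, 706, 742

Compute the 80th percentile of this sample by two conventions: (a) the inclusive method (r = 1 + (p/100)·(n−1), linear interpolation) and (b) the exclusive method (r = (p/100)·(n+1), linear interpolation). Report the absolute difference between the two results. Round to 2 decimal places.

n = 8.
(a) r = 6.6; between ranks 6 (597) and 7 (706): 662.4.
(b) r = 7.2; between ranks 7 (706) and 8 (742): 713.2.
|662.4 − 713.2| = 50.8.

50.80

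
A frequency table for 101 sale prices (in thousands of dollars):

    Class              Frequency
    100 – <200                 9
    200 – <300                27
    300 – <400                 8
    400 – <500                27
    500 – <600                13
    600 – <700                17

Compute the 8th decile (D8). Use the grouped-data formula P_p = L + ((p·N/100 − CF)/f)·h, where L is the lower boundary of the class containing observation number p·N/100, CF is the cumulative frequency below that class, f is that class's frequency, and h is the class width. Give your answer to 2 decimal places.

575.38

N = 101; target position k = 80/100 · 101 = 80.8.
Cumulative frequencies: 9, 36, 44, 71, 84, 101.
Observation 80.8 falls in the class 500 – <600.
L = 500, CF = 71, f = 13, h = 100.
P80 = 500 + ((80.8 − 71)/13)·100 = 500 + 75.3846 = 575.385.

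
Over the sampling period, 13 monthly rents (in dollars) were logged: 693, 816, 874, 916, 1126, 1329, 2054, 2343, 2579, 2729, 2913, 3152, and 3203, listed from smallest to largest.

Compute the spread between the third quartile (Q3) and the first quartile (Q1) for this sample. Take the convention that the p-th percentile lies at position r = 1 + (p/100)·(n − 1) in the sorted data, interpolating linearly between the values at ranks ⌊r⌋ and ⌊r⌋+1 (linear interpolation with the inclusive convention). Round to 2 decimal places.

1813.00

n = 13.
P25: r = 4 (integer) → 916.
P75: r = 10 (integer) → 2729.
Difference: 2729 − 916 = 1813.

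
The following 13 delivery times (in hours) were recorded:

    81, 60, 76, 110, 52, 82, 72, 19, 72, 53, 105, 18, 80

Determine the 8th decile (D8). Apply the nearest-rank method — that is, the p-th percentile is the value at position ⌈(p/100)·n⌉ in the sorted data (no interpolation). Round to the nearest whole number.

Sorted: 18, 19, 52, 53, 60, 72, 72, 76, 80, 81, 82, 105, 110.
n = 13.
Position = ⌈80/100 · 13⌉ = ⌈10.4⌉ = 11.
The value at rank 11 is 82.

82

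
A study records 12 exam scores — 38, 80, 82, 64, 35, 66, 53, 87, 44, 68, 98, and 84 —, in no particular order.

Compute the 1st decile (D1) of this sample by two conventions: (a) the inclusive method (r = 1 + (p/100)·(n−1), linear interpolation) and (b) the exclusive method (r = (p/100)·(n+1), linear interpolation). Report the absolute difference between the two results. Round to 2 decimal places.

2.70

Sorted: 35, 38, 44, 53, 64, 66, 68, 80, 82, 84, 87, 98.
n = 12.
(a) r = 2.1; between ranks 2 (38) and 3 (44): 38.6.
(b) r = 1.3; between ranks 1 (35) and 2 (38): 35.9.
|38.6 − 35.9| = 2.7.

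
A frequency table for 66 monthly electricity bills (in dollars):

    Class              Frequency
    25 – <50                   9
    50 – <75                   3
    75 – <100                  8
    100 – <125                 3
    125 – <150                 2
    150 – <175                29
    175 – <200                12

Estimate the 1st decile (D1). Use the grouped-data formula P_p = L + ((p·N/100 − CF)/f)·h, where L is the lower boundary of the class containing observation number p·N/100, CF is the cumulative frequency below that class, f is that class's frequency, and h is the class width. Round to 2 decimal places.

N = 66; target position k = 10/100 · 66 = 6.6.
Cumulative frequencies: 9, 12, 20, 23, 25, 54, 66.
Observation 6.6 falls in the class 25 – <50.
L = 25, CF = 0, f = 9, h = 25.
P10 = 25 + ((6.6 − 0)/9)·25 = 25 + 18.3333 = 43.3333.

43.33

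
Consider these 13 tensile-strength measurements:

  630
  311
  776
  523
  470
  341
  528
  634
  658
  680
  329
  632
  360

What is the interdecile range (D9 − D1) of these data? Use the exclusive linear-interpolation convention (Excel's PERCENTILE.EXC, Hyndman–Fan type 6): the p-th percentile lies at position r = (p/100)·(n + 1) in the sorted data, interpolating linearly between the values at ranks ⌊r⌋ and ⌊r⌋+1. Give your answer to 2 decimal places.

419.40

Sorted: 311, 329, 341, 360, 470, 523, 528, 630, 632, 634, 658, 680, 776.
n = 13.
P10: r = 1.4; ranks 1–2 are 311, 329; interpolating gives 318.2.
P90: r = 12.6; ranks 12–13 are 680, 776; interpolating gives 737.6.
Difference: 737.6 − 318.2 = 419.4.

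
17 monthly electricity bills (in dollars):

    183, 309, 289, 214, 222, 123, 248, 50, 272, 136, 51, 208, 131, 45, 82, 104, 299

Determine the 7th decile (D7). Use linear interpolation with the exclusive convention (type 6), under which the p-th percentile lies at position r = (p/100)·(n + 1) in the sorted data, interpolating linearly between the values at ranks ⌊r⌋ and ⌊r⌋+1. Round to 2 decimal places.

237.60

Sorted: 45, 50, 51, 82, 104, 123, 131, 136, 183, 208, 214, 222, 248, 272, 289, 299, 309.
n = 17.
r = (70/100)·(17 + 1) = 12.6.
Rank 12 is 222 and rank 13 is 248.
Interpolate: 222 + 0.6·(248 − 222) = 222 + 0.6·26 = 237.6.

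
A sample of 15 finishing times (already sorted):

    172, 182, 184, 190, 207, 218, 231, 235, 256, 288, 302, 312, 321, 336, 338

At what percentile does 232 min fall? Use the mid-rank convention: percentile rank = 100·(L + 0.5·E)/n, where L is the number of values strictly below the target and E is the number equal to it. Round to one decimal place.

Count below 232: L = 7; count equal: E = 0; n = 15.
Percentile rank = 100·(7 + 0.5·0)/15 = 100·7/15 = 46.67.

46.7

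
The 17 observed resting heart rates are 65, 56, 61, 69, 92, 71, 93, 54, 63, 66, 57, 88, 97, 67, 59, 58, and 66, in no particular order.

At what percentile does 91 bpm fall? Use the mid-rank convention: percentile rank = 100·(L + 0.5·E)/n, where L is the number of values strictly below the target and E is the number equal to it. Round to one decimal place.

82.4

Sorted: 54, 56, 57, 58, 59, 61, 63, 65, 66, 66, 67, 69, 71, 88, 92, 93, 97.
Count below 91: L = 14; count equal: E = 0; n = 17.
Percentile rank = 100·(14 + 0.5·0)/17 = 100·14/17 = 82.35.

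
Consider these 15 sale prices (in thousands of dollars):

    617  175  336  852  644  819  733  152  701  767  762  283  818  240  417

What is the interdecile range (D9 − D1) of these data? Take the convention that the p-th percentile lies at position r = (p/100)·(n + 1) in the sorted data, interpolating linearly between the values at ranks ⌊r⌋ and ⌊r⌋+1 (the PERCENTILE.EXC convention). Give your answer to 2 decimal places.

Sorted: 152, 175, 240, 283, 336, 417, 617, 644, 701, 733, 762, 767, 818, 819, 852.
n = 15.
P10: r = 1.6; ranks 1–2 are 152, 175; interpolating gives 165.8.
P90: r = 14.4; ranks 14–15 are 819, 852; interpolating gives 832.2.
Difference: 832.2 − 165.8 = 666.4.

666.40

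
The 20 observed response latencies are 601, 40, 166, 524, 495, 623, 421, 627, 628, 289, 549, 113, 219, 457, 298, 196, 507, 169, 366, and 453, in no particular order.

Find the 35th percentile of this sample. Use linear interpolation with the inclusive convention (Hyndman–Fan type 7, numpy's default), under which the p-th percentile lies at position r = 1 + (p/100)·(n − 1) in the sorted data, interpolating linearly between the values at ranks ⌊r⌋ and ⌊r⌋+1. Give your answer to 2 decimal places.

294.85

Sorted: 40, 113, 166, 169, 196, 219, 289, 298, 366, 421, 453, 457, 495, 507, 524, 549, 601, 623, 627, 628.
n = 20.
r = 1 + (35/100)·(20 − 1) = 1 + 6.65 = 7.65.
Rank 7 is 289 and rank 8 is 298.
Interpolate: 289 + 0.65·(298 − 289) = 289 + 0.65·9 = 294.85.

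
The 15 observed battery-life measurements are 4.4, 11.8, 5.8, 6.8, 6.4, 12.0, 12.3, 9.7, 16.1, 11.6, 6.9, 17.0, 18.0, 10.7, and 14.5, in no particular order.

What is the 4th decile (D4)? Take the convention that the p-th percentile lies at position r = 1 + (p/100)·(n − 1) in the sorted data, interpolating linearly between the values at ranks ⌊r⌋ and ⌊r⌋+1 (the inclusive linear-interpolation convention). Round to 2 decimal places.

10.30

Sorted: 4.4, 5.8, 6.4, 6.8, 6.9, 9.7, 10.7, 11.6, 11.8, 12.0, 12.3, 14.5, 16.1, 17.0, 18.0.
n = 15.
r = 1 + (40/100)·(15 − 1) = 1 + 5.6 = 6.6.
Rank 6 is 9.7 and rank 7 is 10.7.
Interpolate: 9.7 + 0.6·(10.7 − 9.7) = 9.7 + 0.6·1 = 10.3.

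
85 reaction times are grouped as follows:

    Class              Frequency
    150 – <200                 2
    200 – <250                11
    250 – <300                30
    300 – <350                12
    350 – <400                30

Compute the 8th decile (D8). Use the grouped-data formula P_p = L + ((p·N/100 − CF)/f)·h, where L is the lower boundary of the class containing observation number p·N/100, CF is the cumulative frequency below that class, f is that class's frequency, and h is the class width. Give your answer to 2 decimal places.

N = 85; target position k = 80/100 · 85 = 68.
Cumulative frequencies: 2, 13, 43, 55, 85.
Observation 68 falls in the class 350 – <400.
L = 350, CF = 55, f = 30, h = 50.
P80 = 350 + ((68 − 55)/30)·50 = 350 + 21.6667 = 371.667.

371.67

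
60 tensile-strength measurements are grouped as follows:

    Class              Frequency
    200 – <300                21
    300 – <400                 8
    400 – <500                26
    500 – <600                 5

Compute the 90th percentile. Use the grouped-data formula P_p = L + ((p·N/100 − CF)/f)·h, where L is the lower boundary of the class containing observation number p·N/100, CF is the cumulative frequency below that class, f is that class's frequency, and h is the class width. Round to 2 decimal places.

496.15

N = 60; target position k = 90/100 · 60 = 54.
Cumulative frequencies: 21, 29, 55, 60.
Observation 54 falls in the class 400 – <500.
L = 400, CF = 29, f = 26, h = 100.
P90 = 400 + ((54 − 29)/26)·100 = 400 + 96.1538 = 496.154.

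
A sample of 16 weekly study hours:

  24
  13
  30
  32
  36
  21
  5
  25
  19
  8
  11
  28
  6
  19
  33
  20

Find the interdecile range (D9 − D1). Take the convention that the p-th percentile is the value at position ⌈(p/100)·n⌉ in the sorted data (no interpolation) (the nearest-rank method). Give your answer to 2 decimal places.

Sorted: 5, 6, 8, 11, 13, 19, 19, 20, 21, 24, 25, 28, 30, 32, 33, 36.
n = 16.
P10: rank ⌈10/100·16⌉ = 2 → 6.
P90: rank ⌈90/100·16⌉ = 15 → 33.
Difference: 33 − 6 = 27.

27.00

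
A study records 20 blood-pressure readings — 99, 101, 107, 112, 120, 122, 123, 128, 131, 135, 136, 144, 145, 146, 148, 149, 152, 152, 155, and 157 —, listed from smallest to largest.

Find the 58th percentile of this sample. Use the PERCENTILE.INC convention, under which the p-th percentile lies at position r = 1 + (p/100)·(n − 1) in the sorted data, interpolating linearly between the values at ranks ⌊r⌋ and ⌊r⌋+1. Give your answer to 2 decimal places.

144.02

n = 20.
r = 1 + (58/100)·(20 − 1) = 1 + 11.02 = 12.02.
Rank 12 is 144 and rank 13 is 145.
Interpolate: 144 + 0.02·(145 − 144) = 144 + 0.02·1 = 144.02.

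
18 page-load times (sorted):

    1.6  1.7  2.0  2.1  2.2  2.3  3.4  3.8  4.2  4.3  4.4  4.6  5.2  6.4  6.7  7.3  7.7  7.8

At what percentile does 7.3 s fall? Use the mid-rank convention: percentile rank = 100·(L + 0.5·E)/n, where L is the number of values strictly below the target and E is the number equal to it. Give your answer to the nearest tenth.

86.1

Count below 7.3: L = 15; count equal: E = 1; n = 18.
Percentile rank = 100·(15 + 0.5·1)/18 = 100·15.5/18 = 86.11.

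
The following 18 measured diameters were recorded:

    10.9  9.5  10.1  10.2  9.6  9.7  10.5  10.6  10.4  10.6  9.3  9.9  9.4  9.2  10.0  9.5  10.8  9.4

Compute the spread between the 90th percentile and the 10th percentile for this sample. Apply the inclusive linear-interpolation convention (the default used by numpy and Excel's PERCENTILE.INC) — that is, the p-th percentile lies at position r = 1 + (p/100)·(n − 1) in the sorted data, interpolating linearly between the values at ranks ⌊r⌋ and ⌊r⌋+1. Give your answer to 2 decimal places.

1.29

Sorted: 9.2, 9.3, 9.4, 9.4, 9.5, 9.5, 9.6, 9.7, 9.9, 10.0, 10.1, 10.2, 10.4, 10.5, 10.6, 10.6, 10.8, 10.9.
n = 18.
P10: r = 2.7; ranks 2–3 are 9.3, 9.4; interpolating gives 9.37.
P90: r = 16.3; ranks 16–17 are 10.6, 10.8; interpolating gives 10.66.
Difference: 10.66 − 9.37 = 1.29.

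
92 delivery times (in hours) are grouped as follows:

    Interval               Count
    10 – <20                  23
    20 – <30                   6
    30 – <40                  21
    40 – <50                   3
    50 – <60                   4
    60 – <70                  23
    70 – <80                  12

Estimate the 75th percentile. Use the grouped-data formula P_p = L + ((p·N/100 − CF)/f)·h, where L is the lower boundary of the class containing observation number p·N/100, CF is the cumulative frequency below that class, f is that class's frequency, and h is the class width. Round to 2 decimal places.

65.22

N = 92; target position k = 75/100 · 92 = 69.
Cumulative frequencies: 23, 29, 50, 53, 57, 80, 92.
Observation 69 falls in the class 60 – <70.
L = 60, CF = 57, f = 23, h = 10.
P75 = 60 + ((69 − 57)/23)·10 = 60 + 5.21739 = 65.2174.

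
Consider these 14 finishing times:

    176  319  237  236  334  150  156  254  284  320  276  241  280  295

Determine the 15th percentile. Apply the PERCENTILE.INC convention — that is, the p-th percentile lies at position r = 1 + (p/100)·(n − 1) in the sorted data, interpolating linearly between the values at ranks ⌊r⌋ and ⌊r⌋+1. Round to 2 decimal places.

Sorted: 150, 156, 176, 236, 237, 241, 254, 276, 280, 284, 295, 319, 320, 334.
n = 14.
r = 1 + (15/100)·(14 − 1) = 1 + 1.95 = 2.95.
Rank 2 is 156 and rank 3 is 176.
Interpolate: 156 + 0.95·(176 − 156) = 156 + 0.95·20 = 175.

175.00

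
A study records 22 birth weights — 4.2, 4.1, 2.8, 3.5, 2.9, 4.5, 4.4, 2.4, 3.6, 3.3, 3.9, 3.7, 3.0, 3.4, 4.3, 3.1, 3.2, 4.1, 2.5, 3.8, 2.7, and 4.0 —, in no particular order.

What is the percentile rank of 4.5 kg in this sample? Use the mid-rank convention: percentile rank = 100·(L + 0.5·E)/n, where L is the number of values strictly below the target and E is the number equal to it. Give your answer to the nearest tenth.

Sorted: 2.4, 2.5, 2.7, 2.8, 2.9, 3.0, 3.1, 3.2, 3.3, 3.4, 3.5, 3.6, 3.7, 3.8, 3.9, 4.0, 4.1, 4.1, 4.2, 4.3, 4.4, 4.5.
Count below 4.5: L = 21; count equal: E = 1; n = 22.
Percentile rank = 100·(21 + 0.5·1)/22 = 100·21.5/22 = 97.73.

97.7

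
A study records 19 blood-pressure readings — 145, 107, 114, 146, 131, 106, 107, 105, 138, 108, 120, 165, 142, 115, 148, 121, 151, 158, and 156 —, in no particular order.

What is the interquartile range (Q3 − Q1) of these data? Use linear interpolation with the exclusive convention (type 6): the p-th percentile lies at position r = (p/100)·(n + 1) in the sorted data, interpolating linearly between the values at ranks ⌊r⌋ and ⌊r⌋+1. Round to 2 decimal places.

Sorted: 105, 106, 107, 107, 108, 114, 115, 120, 121, 131, 138, 142, 145, 146, 148, 151, 156, 158, 165.
n = 19.
P25: r = 5 (integer) → 108.
P75: r = 15 (integer) → 148.
Difference: 148 − 108 = 40.

40.00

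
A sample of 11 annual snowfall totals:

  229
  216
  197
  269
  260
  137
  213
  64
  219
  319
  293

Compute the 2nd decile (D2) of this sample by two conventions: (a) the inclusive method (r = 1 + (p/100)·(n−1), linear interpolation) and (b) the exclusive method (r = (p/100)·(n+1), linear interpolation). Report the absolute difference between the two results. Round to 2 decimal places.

36.00

Sorted: 64, 137, 197, 213, 216, 219, 229, 260, 269, 293, 319.
n = 11.
(a) r = 3 → value at rank 3 = 197.
(b) r = 2.4; between ranks 2 (137) and 3 (197): 161.
|197 − 161| = 36.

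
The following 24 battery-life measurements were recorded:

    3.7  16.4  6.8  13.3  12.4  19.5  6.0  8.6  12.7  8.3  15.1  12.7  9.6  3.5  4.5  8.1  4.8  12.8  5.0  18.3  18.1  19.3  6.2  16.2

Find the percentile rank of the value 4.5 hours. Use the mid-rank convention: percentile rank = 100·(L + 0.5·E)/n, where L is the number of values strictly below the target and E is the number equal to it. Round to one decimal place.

10.4

Sorted: 3.5, 3.7, 4.5, 4.8, 5.0, 6.0, 6.2, 6.8, 8.1, 8.3, 8.6, 9.6, 12.4, 12.7, 12.7, 12.8, 13.3, 15.1, 16.2, 16.4, 18.1, 18.3, 19.3, 19.5.
Count below 4.5: L = 2; count equal: E = 1; n = 24.
Percentile rank = 100·(2 + 0.5·1)/24 = 100·2.5/24 = 10.42.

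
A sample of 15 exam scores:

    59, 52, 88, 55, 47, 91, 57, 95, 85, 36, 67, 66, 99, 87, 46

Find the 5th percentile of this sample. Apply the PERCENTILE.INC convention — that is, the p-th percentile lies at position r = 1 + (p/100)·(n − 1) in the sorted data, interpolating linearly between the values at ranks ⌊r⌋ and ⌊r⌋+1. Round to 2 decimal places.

Sorted: 36, 46, 47, 52, 55, 57, 59, 66, 67, 85, 87, 88, 91, 95, 99.
n = 15.
r = 1 + (5/100)·(15 − 1) = 1 + 0.7 = 1.7.
Rank 1 is 36 and rank 2 is 46.
Interpolate: 36 + 0.7·(46 − 36) = 36 + 0.7·10 = 43.

43.00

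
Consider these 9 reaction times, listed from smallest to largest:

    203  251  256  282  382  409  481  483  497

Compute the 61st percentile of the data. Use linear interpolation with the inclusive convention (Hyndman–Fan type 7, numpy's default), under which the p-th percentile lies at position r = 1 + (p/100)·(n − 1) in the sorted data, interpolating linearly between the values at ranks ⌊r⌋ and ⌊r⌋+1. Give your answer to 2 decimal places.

n = 9.
r = 1 + (61/100)·(9 − 1) = 1 + 4.88 = 5.88.
Rank 5 is 382 and rank 6 is 409.
Interpolate: 382 + 0.88·(409 − 382) = 382 + 0.88·27 = 405.76.

405.76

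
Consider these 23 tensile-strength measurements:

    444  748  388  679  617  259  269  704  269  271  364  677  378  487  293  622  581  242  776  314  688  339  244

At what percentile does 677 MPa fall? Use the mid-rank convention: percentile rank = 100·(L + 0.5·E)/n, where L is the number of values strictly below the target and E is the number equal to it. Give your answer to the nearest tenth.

Sorted: 242, 244, 259, 269, 269, 271, 293, 314, 339, 364, 378, 388, 444, 487, 581, 617, 622, 677, 679, 688, 704, 748, 776.
Count below 677: L = 17; count equal: E = 1; n = 23.
Percentile rank = 100·(17 + 0.5·1)/23 = 100·17.5/23 = 76.09.

76.1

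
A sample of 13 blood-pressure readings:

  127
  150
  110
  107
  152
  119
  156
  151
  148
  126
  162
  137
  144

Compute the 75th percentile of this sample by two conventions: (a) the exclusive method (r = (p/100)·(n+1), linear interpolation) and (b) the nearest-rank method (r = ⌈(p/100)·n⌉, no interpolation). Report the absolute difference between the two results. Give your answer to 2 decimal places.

Sorted: 107, 110, 119, 126, 127, 137, 144, 148, 150, 151, 152, 156, 162.
n = 13.
(a) r = 10.5; between ranks 10 (151) and 11 (152): 151.5.
(b) the nearest-rank method: rank 10 → 151.
|151.5 − 151| = 0.5.

0.50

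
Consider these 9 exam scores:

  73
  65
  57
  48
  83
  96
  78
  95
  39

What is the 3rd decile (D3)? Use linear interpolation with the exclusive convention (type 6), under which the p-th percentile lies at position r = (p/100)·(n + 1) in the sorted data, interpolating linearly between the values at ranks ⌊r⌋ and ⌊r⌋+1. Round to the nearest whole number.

Sorted: 39, 48, 57, 65, 73, 78, 83, 95, 96.
n = 9.
r = (30/100)·(9 + 1) = 3.
r is an integer, so P30 is the value at rank 3: 57.

57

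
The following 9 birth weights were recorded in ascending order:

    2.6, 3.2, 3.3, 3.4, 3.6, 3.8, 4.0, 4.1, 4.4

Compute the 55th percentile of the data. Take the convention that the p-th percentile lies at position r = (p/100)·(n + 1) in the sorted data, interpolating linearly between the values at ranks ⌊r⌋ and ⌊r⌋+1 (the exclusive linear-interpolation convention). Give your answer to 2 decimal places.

n = 9.
r = (55/100)·(9 + 1) = 5.5.
Rank 5 is 3.6 and rank 6 is 3.8.
Interpolate: 3.6 + 0.5·(3.8 − 3.6) = 3.6 + 0.5·0.2 = 3.7.

3.70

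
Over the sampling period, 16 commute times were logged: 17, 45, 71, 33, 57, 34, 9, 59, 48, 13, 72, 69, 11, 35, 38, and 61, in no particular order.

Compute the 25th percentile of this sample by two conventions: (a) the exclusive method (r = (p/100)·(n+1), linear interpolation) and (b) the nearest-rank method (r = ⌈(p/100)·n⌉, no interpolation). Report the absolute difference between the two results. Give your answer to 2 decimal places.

4.00

Sorted: 9, 11, 13, 17, 33, 34, 35, 38, 45, 48, 57, 59, 61, 69, 71, 72.
n = 16.
(a) r = 4.25; between ranks 4 (17) and 5 (33): 21.
(b) the nearest-rank method: rank 4 → 17.
|21 − 17| = 4.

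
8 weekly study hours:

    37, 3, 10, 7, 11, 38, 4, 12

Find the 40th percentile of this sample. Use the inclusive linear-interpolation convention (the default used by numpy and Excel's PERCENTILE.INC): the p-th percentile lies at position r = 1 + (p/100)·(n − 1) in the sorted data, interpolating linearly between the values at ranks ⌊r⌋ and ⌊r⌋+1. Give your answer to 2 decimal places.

Sorted: 3, 4, 7, 10, 11, 12, 37, 38.
n = 8.
r = 1 + (40/100)·(8 − 1) = 1 + 2.8 = 3.8.
Rank 3 is 7 and rank 4 is 10.
Interpolate: 7 + 0.8·(10 − 7) = 7 + 0.8·3 = 9.4.

9.40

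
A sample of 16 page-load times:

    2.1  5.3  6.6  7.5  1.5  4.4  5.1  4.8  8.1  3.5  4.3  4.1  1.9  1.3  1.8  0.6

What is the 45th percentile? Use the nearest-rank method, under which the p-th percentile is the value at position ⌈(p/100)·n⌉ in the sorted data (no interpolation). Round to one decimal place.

4.1

Sorted: 0.6, 1.3, 1.5, 1.8, 1.9, 2.1, 3.5, 4.1, 4.3, 4.4, 4.8, 5.1, 5.3, 6.6, 7.5, 8.1.
n = 16.
Position = ⌈45/100 · 16⌉ = ⌈7.2⌉ = 8.
The value at rank 8 is 4.1.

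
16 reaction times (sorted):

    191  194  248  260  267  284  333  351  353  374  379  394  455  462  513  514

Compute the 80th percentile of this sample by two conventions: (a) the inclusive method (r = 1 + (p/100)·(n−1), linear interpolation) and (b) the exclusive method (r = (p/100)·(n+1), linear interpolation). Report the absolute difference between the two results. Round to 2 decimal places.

n = 16.
(a) r = 13 → value at rank 13 = 455.
(b) r = 13.6; between ranks 13 (455) and 14 (462): 459.2.
|455 − 459.2| = 4.2.

4.20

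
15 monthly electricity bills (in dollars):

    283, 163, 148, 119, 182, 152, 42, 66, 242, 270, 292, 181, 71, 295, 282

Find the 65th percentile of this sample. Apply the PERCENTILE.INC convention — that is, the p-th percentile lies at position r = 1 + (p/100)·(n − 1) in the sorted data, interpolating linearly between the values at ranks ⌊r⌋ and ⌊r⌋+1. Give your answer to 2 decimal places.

244.80

Sorted: 42, 66, 71, 119, 148, 152, 163, 181, 182, 242, 270, 282, 283, 292, 295.
n = 15.
r = 1 + (65/100)·(15 − 1) = 1 + 9.1 = 10.1.
Rank 10 is 242 and rank 11 is 270.
Interpolate: 242 + 0.1·(270 − 242) = 242 + 0.1·28 = 244.8.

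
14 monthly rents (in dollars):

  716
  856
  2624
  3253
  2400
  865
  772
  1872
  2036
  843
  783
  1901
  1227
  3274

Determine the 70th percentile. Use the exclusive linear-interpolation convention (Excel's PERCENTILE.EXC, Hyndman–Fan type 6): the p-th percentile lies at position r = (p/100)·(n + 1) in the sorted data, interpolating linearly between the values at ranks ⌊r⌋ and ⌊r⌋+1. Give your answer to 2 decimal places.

Sorted: 716, 772, 783, 843, 856, 865, 1227, 1872, 1901, 2036, 2400, 2624, 3253, 3274.
n = 14.
r = (70/100)·(14 + 1) = 10.5.
Rank 10 is 2036 and rank 11 is 2400.
Interpolate: 2036 + 0.5·(2400 − 2036) = 2036 + 0.5·364 = 2218.

2218.00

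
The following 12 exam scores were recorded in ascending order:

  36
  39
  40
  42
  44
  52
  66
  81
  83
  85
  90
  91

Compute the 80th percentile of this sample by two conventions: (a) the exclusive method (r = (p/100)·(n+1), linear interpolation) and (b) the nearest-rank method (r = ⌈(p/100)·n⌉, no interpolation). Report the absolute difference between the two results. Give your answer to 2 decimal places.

n = 12.
(a) r = 10.4; between ranks 10 (85) and 11 (90): 87.
(b) the nearest-rank method: rank 10 → 85.
|87 − 85| = 2.

2.00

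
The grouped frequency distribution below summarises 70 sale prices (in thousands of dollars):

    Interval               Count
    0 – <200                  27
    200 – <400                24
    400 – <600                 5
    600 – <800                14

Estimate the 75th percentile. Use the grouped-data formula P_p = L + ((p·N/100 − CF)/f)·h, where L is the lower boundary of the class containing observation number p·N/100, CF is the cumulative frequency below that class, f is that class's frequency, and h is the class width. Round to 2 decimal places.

N = 70; target position k = 75/100 · 70 = 52.5.
Cumulative frequencies: 27, 51, 56, 70.
Observation 52.5 falls in the class 400 – <600.
L = 400, CF = 51, f = 5, h = 200.
P75 = 400 + ((52.5 − 51)/5)·200 = 400 + 60 = 460.

460.00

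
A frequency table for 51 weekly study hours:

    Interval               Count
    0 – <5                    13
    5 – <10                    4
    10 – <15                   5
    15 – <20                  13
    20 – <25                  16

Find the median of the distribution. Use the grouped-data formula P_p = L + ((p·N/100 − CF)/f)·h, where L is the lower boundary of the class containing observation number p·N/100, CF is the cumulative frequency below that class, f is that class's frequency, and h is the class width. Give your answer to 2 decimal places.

16.35

N = 51; target position k = 50/100 · 51 = 25.5.
Cumulative frequencies: 13, 17, 22, 35, 51.
Observation 25.5 falls in the class 15 – <20.
L = 15, CF = 22, f = 13, h = 5.
P50 = 15 + ((25.5 − 22)/13)·5 = 15 + 1.34615 = 16.3462.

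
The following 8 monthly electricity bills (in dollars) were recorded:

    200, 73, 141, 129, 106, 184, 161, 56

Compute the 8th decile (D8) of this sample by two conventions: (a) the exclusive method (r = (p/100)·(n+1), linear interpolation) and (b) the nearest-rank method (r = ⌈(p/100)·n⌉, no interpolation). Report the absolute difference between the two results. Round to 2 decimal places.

Sorted: 56, 73, 106, 129, 141, 161, 184, 200.
n = 8.
(a) r = 7.2; between ranks 7 (184) and 8 (200): 187.2.
(b) the nearest-rank method: rank 7 → 184.
|187.2 − 184| = 3.2.

3.20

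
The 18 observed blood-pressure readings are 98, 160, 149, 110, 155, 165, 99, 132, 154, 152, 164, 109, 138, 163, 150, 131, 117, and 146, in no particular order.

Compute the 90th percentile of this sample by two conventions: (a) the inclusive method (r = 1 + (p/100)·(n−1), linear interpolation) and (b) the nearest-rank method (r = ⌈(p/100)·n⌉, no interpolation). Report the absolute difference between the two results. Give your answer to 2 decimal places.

Sorted: 98, 99, 109, 110, 117, 131, 132, 138, 146, 149, 150, 152, 154, 155, 160, 163, 164, 165.
n = 18.
(a) r = 16.3; between ranks 16 (163) and 17 (164): 163.3.
(b) the nearest-rank method: rank 17 → 164.
|163.3 − 164| = 0.7.

0.70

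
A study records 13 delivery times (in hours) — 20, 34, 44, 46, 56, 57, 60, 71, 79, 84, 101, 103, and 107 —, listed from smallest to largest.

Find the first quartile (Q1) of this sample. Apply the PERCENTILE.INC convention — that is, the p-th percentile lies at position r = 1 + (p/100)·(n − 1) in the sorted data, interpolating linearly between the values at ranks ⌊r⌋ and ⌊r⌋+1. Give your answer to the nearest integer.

n = 13.
r = 1 + (25/100)·(13 − 1) = 1 + 3 = 4.
r is an integer, so P25 is the value at rank 4: 46.

46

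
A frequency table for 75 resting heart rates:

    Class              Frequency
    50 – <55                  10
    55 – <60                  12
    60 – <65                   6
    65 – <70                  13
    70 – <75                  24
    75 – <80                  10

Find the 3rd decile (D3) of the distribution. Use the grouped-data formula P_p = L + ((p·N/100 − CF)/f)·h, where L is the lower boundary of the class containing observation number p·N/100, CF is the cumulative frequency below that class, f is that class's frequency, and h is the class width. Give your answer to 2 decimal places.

N = 75; target position k = 30/100 · 75 = 22.5.
Cumulative frequencies: 10, 22, 28, 41, 65, 75.
Observation 22.5 falls in the class 60 – <65.
L = 60, CF = 22, f = 6, h = 5.
P30 = 60 + ((22.5 − 22)/6)·5 = 60 + 0.416667 = 60.4167.

60.42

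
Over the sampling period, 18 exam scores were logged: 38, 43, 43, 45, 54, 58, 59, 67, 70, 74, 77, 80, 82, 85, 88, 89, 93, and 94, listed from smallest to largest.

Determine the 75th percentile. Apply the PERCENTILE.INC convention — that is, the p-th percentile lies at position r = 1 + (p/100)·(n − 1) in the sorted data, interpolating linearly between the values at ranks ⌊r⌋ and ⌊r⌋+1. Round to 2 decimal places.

84.25

n = 18.
r = 1 + (75/100)·(18 − 1) = 1 + 12.75 = 13.75.
Rank 13 is 82 and rank 14 is 85.
Interpolate: 82 + 0.75·(85 − 82) = 82 + 0.75·3 = 84.25.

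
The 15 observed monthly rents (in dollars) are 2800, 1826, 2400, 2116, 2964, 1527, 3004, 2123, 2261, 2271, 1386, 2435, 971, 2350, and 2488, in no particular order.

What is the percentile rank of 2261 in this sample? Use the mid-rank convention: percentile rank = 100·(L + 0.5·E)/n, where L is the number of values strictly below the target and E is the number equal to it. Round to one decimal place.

Sorted: 971, 1386, 1527, 1826, 2116, 2123, 2261, 2271, 2350, 2400, 2435, 2488, 2800, 2964, 3004.
Count below 2261: L = 6; count equal: E = 1; n = 15.
Percentile rank = 100·(6 + 0.5·1)/15 = 100·6.5/15 = 43.33.

43.3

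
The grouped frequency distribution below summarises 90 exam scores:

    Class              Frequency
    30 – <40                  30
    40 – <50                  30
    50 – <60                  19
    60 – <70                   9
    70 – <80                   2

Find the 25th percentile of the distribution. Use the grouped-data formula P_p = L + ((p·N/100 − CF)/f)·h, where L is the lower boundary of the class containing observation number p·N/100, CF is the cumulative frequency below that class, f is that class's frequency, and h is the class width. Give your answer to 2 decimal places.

37.50

N = 90; target position k = 25/100 · 90 = 22.5.
Cumulative frequencies: 30, 60, 79, 88, 90.
Observation 22.5 falls in the class 30 – <40.
L = 30, CF = 0, f = 30, h = 10.
P25 = 30 + ((22.5 − 0)/30)·10 = 30 + 7.5 = 37.5.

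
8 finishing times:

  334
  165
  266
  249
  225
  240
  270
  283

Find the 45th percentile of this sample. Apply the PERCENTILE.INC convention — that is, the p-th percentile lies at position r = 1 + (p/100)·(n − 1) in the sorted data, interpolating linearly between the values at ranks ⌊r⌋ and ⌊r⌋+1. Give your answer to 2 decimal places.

Sorted: 165, 225, 240, 249, 266, 270, 283, 334.
n = 8.
r = 1 + (45/100)·(8 − 1) = 1 + 3.15 = 4.15.
Rank 4 is 249 and rank 5 is 266.
Interpolate: 249 + 0.15·(266 − 249) = 249 + 0.15·17 = 251.55.

251.55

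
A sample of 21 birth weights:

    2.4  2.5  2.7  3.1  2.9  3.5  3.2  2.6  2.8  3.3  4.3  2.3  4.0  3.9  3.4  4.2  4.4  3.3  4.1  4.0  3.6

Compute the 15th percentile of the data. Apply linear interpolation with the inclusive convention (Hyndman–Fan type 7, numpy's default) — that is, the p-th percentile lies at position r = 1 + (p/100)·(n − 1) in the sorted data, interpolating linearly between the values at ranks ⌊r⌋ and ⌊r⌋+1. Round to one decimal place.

2.6

Sorted: 2.3, 2.4, 2.5, 2.6, 2.7, 2.8, 2.9, 3.1, 3.2, 3.3, 3.3, 3.4, 3.5, 3.6, 3.9, 4.0, 4.0, 4.1, 4.2, 4.3, 4.4.
n = 21.
r = 1 + (15/100)·(21 − 1) = 1 + 3 = 4.
r is an integer, so P15 is the value at rank 4: 2.6.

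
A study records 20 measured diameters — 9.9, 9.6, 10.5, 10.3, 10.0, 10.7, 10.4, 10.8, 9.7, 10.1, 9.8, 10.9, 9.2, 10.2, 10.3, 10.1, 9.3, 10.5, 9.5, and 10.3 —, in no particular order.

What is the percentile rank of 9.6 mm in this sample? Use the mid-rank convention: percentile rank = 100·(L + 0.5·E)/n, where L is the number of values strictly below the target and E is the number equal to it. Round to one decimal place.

Sorted: 9.2, 9.3, 9.5, 9.6, 9.7, 9.8, 9.9, 10.0, 10.1, 10.1, 10.2, 10.3, 10.3, 10.3, 10.4, 10.5, 10.5, 10.7, 10.8, 10.9.
Count below 9.6: L = 3; count equal: E = 1; n = 20.
Percentile rank = 100·(3 + 0.5·1)/20 = 100·3.5/20 = 17.5.

17.5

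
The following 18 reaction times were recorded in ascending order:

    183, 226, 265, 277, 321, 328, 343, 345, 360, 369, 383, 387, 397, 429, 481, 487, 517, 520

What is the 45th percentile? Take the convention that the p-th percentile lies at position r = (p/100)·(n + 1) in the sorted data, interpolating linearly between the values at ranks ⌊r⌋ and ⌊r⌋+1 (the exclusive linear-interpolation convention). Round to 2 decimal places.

n = 18.
r = (45/100)·(18 + 1) = 8.55.
Rank 8 is 345 and rank 9 is 360.
Interpolate: 345 + 0.55·(360 − 345) = 345 + 0.55·15 = 353.25.

353.25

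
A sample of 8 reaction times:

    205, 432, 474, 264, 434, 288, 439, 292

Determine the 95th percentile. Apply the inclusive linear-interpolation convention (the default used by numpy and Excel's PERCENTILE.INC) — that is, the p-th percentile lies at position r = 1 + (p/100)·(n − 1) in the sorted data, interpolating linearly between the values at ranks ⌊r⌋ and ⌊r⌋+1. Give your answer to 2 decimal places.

Sorted: 205, 264, 288, 292, 432, 434, 439, 474.
n = 8.
r = 1 + (95/100)·(8 − 1) = 1 + 6.65 = 7.65.
Rank 7 is 439 and rank 8 is 474.
Interpolate: 439 + 0.65·(474 − 439) = 439 + 0.65·35 = 461.75.

461.75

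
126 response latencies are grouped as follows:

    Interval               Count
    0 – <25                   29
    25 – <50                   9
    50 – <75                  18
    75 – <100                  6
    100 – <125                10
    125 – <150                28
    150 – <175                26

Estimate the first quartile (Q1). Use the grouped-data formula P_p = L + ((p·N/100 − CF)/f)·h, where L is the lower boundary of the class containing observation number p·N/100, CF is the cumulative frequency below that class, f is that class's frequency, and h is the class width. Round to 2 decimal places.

31.94

N = 126; target position k = 25/100 · 126 = 31.5.
Cumulative frequencies: 29, 38, 56, 62, 72, 100, 126.
Observation 31.5 falls in the class 25 – <50.
L = 25, CF = 29, f = 9, h = 25.
P25 = 25 + ((31.5 − 29)/9)·25 = 25 + 6.94444 = 31.9444.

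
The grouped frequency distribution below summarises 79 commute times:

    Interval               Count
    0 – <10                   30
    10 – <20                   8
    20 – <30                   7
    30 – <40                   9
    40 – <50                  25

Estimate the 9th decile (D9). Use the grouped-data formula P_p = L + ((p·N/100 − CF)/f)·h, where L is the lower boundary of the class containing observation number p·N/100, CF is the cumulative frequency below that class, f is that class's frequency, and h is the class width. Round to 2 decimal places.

46.84

N = 79; target position k = 90/100 · 79 = 71.1.
Cumulative frequencies: 30, 38, 45, 54, 79.
Observation 71.1 falls in the class 40 – <50.
L = 40, CF = 54, f = 25, h = 10.
P90 = 40 + ((71.1 − 54)/25)·10 = 40 + 6.84 = 46.84.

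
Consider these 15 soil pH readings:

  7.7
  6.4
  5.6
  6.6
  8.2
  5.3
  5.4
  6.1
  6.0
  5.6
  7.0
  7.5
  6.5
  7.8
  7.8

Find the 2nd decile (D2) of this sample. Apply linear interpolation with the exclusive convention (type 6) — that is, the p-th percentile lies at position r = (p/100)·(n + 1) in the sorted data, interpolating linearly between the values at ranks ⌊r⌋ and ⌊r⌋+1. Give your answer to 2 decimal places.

5.60

Sorted: 5.3, 5.4, 5.6, 5.6, 6.0, 6.1, 6.4, 6.5, 6.6, 7.0, 7.5, 7.7, 7.8, 7.8, 8.2.
n = 15.
r = (20/100)·(15 + 1) = 3.2.
Rank 3 is 5.6 and rank 4 is 5.6.
Interpolate: 5.6 + 0.2·(5.6 − 5.6) = 5.6 + 0.2·0 = 5.6.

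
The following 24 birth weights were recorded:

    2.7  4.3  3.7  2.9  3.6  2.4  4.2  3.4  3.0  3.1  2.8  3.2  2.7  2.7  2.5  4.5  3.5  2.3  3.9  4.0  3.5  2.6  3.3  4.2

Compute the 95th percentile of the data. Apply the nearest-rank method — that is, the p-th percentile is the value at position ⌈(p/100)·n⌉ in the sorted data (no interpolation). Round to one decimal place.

4.3

Sorted: 2.3, 2.4, 2.5, 2.6, 2.7, 2.7, 2.7, 2.8, 2.9, 3.0, 3.1, 3.2, 3.3, 3.4, 3.5, 3.5, 3.6, 3.7, 3.9, 4.0, 4.2, 4.2, 4.3, 4.5.
n = 24.
Position = ⌈95/100 · 24⌉ = ⌈22.8⌉ = 23.
The value at rank 23 is 4.3.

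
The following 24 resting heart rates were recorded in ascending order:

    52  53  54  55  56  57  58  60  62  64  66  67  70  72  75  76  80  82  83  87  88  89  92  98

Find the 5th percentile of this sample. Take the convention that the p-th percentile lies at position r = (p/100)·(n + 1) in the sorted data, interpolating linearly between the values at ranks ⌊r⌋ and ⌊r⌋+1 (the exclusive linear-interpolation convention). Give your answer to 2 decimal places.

52.25

n = 24.
r = (5/100)·(24 + 1) = 1.25.
Rank 1 is 52 and rank 2 is 53.
Interpolate: 52 + 0.25·(53 − 52) = 52 + 0.25·1 = 52.25.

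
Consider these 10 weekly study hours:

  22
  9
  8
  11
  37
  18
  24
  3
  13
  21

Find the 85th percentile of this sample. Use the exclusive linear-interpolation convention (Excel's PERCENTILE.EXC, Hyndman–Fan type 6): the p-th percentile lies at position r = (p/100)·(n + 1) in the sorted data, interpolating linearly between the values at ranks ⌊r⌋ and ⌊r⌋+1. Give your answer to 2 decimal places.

Sorted: 3, 8, 9, 11, 13, 18, 21, 22, 24, 37.
n = 10.
r = (85/100)·(10 + 1) = 9.35.
Rank 9 is 24 and rank 10 is 37.
Interpolate: 24 + 0.35·(37 − 24) = 24 + 0.35·13 = 28.55.

28.55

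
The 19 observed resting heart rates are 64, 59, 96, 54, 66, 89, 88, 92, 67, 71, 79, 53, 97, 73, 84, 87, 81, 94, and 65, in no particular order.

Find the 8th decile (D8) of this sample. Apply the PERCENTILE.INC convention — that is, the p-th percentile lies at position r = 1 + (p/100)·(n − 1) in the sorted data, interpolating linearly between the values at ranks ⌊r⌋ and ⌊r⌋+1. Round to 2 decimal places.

90.20

Sorted: 53, 54, 59, 64, 65, 66, 67, 71, 73, 79, 81, 84, 87, 88, 89, 92, 94, 96, 97.
n = 19.
r = 1 + (80/100)·(19 − 1) = 1 + 14.4 = 15.4.
Rank 15 is 89 and rank 16 is 92.
Interpolate: 89 + 0.4·(92 − 89) = 89 + 0.4·3 = 90.2.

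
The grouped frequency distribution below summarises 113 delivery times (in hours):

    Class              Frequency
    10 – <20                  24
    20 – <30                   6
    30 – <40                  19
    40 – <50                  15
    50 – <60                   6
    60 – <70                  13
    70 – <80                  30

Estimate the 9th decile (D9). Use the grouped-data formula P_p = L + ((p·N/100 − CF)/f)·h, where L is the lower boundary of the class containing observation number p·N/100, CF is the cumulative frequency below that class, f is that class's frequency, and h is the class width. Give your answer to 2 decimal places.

76.23

N = 113; target position k = 90/100 · 113 = 101.7.
Cumulative frequencies: 24, 30, 49, 64, 70, 83, 113.
Observation 101.7 falls in the class 70 – <80.
L = 70, CF = 83, f = 30, h = 10.
P90 = 70 + ((101.7 − 83)/30)·10 = 70 + 6.23333 = 76.2333.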